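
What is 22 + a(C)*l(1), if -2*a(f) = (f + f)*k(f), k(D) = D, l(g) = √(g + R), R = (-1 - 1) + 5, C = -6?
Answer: -50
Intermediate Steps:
R = 3 (R = -2 + 5 = 3)
l(g) = √(3 + g) (l(g) = √(g + 3) = √(3 + g))
a(f) = -f² (a(f) = -(f + f)*f/2 = -2*f*f/2 = -f²)
22 + a(C)*l(1) = 22 + (-1*(-6)²)*√(3 + 1) = 22 + (-1*36)*√4 = 22 - 36*2 = 22 - 72 = -50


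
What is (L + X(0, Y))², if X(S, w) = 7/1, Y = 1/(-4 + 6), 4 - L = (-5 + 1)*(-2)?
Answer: 9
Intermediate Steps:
L = -4 (L = 4 - (-5 + 1)*(-2) = 4 - (-4)*(-2) = 4 - 1*8 = 4 - 8 = -4)
Y = ½ (Y = 1/2 = ½ ≈ 0.50000)
X(S, w) = 7 (X(S, w) = 7*1 = 7)
(L + X(0, Y))² = (-4 + 7)² = 3² = 9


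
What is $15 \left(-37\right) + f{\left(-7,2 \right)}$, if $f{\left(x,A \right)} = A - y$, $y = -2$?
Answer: $-551$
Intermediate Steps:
$f{\left(x,A \right)} = 2 + A$ ($f{\left(x,A \right)} = A - -2 = A + 2 = 2 + A$)
$15 \left(-37\right) + f{\left(-7,2 \right)} = 15 \left(-37\right) + \left(2 + 2\right) = -555 + 4 = -551$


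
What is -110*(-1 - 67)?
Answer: 7480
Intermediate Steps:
-110*(-1 - 67) = -110*(-68) = 7480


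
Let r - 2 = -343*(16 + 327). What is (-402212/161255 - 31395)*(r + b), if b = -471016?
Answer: 2980402497903231/161255 ≈ 1.8483e+10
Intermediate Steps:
r = -117647 (r = 2 - 343*(16 + 327) = 2 - 343*343 = 2 - 117649 = -117647)
(-402212/161255 - 31395)*(r + b) = (-402212/161255 - 31395)*(-117647 - 471016) = (-402212*1/161255 - 31395)*(-588663) = (-402212/161255 - 31395)*(-588663) = -5063002937/161255*(-588663) = 2980402497903231/161255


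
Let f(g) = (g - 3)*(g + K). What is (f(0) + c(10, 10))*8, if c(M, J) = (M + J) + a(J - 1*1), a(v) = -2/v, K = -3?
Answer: 2072/9 ≈ 230.22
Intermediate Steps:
f(g) = (-3 + g)² (f(g) = (g - 3)*(g - 3) = (-3 + g)*(-3 + g) = (-3 + g)²)
c(M, J) = J + M - 2/(-1 + J) (c(M, J) = (M + J) - 2/(J - 1*1) = (J + M) - 2/(J - 1) = (J + M) - 2/(-1 + J) = J + M - 2/(-1 + J))
(f(0) + c(10, 10))*8 = ((9 + 0² - 6*0) + (-2 + (-1 + 10)*(10 + 10))/(-1 + 10))*8 = ((9 + 0 + 0) + (-2 + 9*20)/9)*8 = (9 + (-2 + 180)/9)*8 = (9 + (⅑)*178)*8 = (9 + 178/9)*8 = (259/9)*8 = 2072/9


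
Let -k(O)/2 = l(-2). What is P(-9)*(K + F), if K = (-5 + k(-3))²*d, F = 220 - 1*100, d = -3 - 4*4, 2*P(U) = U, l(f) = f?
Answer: -909/2 ≈ -454.50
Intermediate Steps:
k(O) = 4 (k(O) = -2*(-2) = 4)
P(U) = U/2
d = -19 (d = -3 - 16 = -19)
F = 120 (F = 220 - 100 = 120)
K = -19 (K = (-5 + 4)²*(-19) = (-1)²*(-19) = 1*(-19) = -19)
P(-9)*(K + F) = ((½)*(-9))*(-19 + 120) = -9/2*101 = -909/2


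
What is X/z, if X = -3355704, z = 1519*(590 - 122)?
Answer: -93214/19747 ≈ -4.7204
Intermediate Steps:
z = 710892 (z = 1519*468 = 710892)
X/z = -3355704/710892 = -3355704*1/710892 = -93214/19747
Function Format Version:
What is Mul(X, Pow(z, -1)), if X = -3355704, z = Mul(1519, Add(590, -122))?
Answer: Rational(-93214, 19747) ≈ -4.7204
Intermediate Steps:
z = 710892 (z = Mul(1519, 468) = 710892)
Mul(X, Pow(z, -1)) = Mul(-3355704, Pow(710892, -1)) = Mul(-3355704, Rational(1, 710892)) = Rational(-93214, 19747)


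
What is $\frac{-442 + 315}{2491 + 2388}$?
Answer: $- \frac{127}{4879} \approx -0.02603$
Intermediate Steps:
$\frac{-442 + 315}{2491 + 2388} = - \frac{127}{4879}$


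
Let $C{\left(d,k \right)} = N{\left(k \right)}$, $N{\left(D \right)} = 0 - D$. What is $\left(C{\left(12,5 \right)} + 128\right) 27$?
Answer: $3321$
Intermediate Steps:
$N{\left(D \right)} = - D$
$C{\left(d,k \right)} = - k$
$\left(C{\left(12,5 \right)} + 128\right) 27 = \left(\left(-1\right) 5 + 128\right) 27 = \left(-5 + 128\right) 27 = 123 \cdot 27 = 3321$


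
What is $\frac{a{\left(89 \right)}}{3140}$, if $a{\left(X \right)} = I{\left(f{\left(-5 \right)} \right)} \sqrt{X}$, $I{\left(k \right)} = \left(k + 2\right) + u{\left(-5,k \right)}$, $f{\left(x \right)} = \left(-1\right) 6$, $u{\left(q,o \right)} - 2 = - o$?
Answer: $\frac{\sqrt{89}}{785} \approx 0.012018$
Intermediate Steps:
$u{\left(q,o \right)} = 2 - o$
$f{\left(x \right)} = -6$
$I{\left(k \right)} = 4$ ($I{\left(k \right)} = \left(k + 2\right) - \left(-2 + k\right) = \left(2 + k\right) - \left(-2 + k\right) = 4$)
$a{\left(X \right)} = 4 \sqrt{X}$
$\frac{a{\left(89 \right)}}{3140} = \frac{4 \sqrt{89}}{3140} = 4 \sqrt{89} \cdot \frac{1}{3140} = \frac{\sqrt{89}}{785}$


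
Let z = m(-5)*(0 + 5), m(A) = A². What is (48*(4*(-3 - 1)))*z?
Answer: -96000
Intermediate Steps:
z = 125 (z = (-5)²*(0 + 5) = 25*5 = 125)
(48*(4*(-3 - 1)))*z = (48*(4*(-3 - 1)))*125 = (48*(4*(-4)))*125 = (48*(-16))*125 = -768*125 = -96000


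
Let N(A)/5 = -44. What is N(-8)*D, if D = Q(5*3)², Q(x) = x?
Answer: -49500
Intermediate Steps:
N(A) = -220 (N(A) = 5*(-44) = -220)
D = 225 (D = (5*3)² = 15² = 225)
N(-8)*D = -220*225 = -49500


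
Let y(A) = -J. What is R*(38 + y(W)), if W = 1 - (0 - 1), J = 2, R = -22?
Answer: -792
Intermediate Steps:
W = 2 (W = 1 - 1*(-1) = 1 + 1 = 2)
y(A) = -2 (y(A) = -1*2 = -2)
R*(38 + y(W)) = -22*(38 - 2) = -22*36 = -792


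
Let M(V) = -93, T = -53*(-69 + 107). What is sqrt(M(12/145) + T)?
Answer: 7*I*sqrt(43) ≈ 45.902*I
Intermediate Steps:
T = -2014 (T = -53*38 = -2014)
sqrt(M(12/145) + T) = sqrt(-93 - 2014) = sqrt(-2107) = 7*I*sqrt(43)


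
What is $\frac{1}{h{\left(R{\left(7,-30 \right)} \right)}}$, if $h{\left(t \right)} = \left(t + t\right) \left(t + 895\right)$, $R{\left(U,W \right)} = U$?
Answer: $\frac{1}{12628} \approx 7.9189 \cdot 10^{-5}$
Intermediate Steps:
$h{\left(t \right)} = 2 t \left(895 + t\right)$
$\frac{1}{h{\left(R{\left(7,-30 \right)} \right)}} = \frac{1}{2 \cdot 7 \left(895 + 7\right)} = \frac{1}{2 \cdot 7 \cdot 902} = \frac{1}{12628}$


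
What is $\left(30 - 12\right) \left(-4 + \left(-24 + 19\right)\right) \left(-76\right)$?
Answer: $12312$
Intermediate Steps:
$\left(30 - 12\right) \left(-4 + \left(-24 + 19\right)\right) \left(-76\right) = 18 \left(-4 - 5\right) \left(-76\right) = 18 \left(-9\right) \left(-76\right) = \left(-162\right) \left(-76\right) = 12312$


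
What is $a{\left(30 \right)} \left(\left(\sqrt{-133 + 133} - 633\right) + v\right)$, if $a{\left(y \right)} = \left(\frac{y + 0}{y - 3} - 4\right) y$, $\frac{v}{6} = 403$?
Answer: $-154700$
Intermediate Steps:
$v = 2418$ ($v = 6 \cdot 403 = 2418$)
$a{\left(y \right)} = y \left(-4 + \frac{y}{-3 + y}\right)$ ($a{\left(y \right)} = \left(\frac{y}{-3 + y} - 4\right) y = \left(-4 + \frac{y}{-3 + y}\right) y = y \left(-4 + \frac{y}{-3 + y}\right)$)
$a{\left(30 \right)} \left(\left(\sqrt{-133 + 133} - 633\right) + v\right) = 3 \cdot 30 \frac{1}{-3 + 30} \left(4 - 30\right) \left(\left(\sqrt{-133 + 133} - 633\right) + 2418\right) = 3 \cdot 30 \cdot \frac{1}{27} \left(4 - 30\right) \left(\left(\sqrt{0} - 633\right) + 2418\right) = 3 \cdot 30 \cdot \frac{1}{27} \left(-26\right) \left(\left(0 - 633\right) + 2418\right) = - \frac{260 \left(-633 + 2418\right)}{3} = \left(- \frac{260}{3}\right) 1785 = -154700$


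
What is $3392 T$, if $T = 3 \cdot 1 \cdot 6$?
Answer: $61056$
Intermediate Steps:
$T = 18$ ($T = 3 \cdot 6 = 18$)
$3392 T = 3392 \cdot 18 = 61056$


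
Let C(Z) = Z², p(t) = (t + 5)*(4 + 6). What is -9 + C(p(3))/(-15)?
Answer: -1307/3 ≈ -435.67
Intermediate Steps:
p(t) = 50 + 10*t (p(t) = (5 + t)*10 = 50 + 10*t)
-9 + C(p(3))/(-15) = -9 + (50 + 10*3)²/(-15) = -9 + (50 + 30)²*(-1/15) = -9 + 80²*(-1/15) = -9 + 6400*(-1/15) = -9 - 1280/3 = -1307/3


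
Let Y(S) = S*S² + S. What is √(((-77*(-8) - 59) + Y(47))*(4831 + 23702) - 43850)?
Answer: √2979571741 ≈ 54585.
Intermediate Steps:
Y(S) = S + S³ (Y(S) = S³ + S = S + S³)
√(((-77*(-8) - 59) + Y(47))*(4831 + 23702) - 43850) = √(((-77*(-8) - 59) + (47 + 47³))*(4831 + 23702) - 43850) = √(((616 - 59) + (47 + 103823))*28533 - 43850) = √((557 + 103870)*28533 - 43850) = √(104427*28533 - 43850) = √(2979615591 - 43850) = √2979571741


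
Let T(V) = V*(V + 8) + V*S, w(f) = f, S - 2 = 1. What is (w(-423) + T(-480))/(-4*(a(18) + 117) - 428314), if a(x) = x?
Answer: -224697/428854 ≈ -0.52395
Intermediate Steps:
S = 3 (S = 2 + 1 = 3)
T(V) = 3*V + V*(8 + V) (T(V) = V*(V + 8) + V*3 = V*(8 + V) + 3*V = 3*V + V*(8 + V))
(w(-423) + T(-480))/(-4*(a(18) + 117) - 428314) = (-423 - 480*(11 - 480))/(-4*(18 + 117) - 428314) = (-423 - 480*(-469))/(-4*135 - 428314) = (-423 + 225120)/(-540 - 428314) = 224697/(-428854) = 224697*(-1/428854) = -224697/428854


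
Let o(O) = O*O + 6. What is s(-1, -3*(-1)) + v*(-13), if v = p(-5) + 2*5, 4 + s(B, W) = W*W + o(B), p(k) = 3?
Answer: -157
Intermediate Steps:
o(O) = 6 + O² (o(O) = O² + 6 = 6 + O²)
s(B, W) = 2 + B² + W² (s(B, W) = -4 + (W*W + (6 + B²)) = -4 + (W² + (6 + B²)) = -4 + (6 + B² + W²) = 2 + B² + W²)
v = 13 (v = 3 + 2*5 = 3 + 10 = 13)
s(-1, -3*(-1)) + v*(-13) = (2 + (-1)² + (-3*(-1))²) + 13*(-13) = (2 + 1 + 3²) - 169 = (2 + 1 + 9) - 169 = 12 - 169 = -157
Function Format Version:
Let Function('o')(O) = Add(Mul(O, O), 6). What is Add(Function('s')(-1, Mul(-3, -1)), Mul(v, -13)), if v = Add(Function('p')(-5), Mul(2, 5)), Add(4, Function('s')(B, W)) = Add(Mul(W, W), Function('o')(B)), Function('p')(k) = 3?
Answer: -157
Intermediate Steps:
Function('o')(O) = Add(6, Pow(O, 2)) (Function('o')(O) = Add(Pow(O, 2), 6) = Add(6, Pow(O, 2)))
Function('s')(B, W) = Add(2, Pow(B, 2), Pow(W, 2)) (Function('s')(B, W) = Add(-4, Add(Mul(W, W), Add(6, Pow(B, 2)))) = Add(-4, Add(Pow(W, 2), Add(6, Pow(B, 2)))) = Add(-4, Add(6, Pow(B, 2), Pow(W, 2))) = Add(2, Pow(B, 2), Pow(W, 2)))
v = 13 (v = Add(3, Mul(2, 5)) = Add(3, 10) = 13)
Add(Function('s')(-1, Mul(-3, -1)), Mul(v, -13)) = Add(Add(2, Pow(-1, 2), Pow(Mul(-3, -1), 2)), Mul(13, -13)) = Add(Add(2, 1, Pow(3, 2)), -169) = Add(Add(2, 1, 9), -169) = Add(12, -169) = -157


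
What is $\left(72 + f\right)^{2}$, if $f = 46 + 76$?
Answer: $37636$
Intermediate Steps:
$f = 122$
$\left(72 + f\right)^{2} = \left(72 + 122\right)^{2} = 194^{2} = 37636$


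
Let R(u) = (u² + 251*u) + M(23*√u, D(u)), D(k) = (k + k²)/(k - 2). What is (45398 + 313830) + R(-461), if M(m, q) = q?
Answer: 210933534/463 ≈ 4.5558e+5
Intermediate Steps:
D(k) = (k + k²)/(-2 + k)
R(u) = u² + 251*u + u*(1 + u)/(-2 + u) (R(u) = (u² + 251*u) + u*(1 + u)/(-2 + u) = u² + 251*u + u*(1 + u)/(-2 + u))
(45398 + 313830) + R(-461) = (45398 + 313830) - 461*(-501 + (-461)² + 250*(-461))/(-2 - 461) = 359228 - 461*(-501 + 212521 - 115250)/(-463) = 359228 - 461*(-1/463)*96770 = 359228 + 44610970/463 = 210933534/463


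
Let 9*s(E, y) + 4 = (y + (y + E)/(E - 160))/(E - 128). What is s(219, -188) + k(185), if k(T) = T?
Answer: 8906848/48321 ≈ 184.33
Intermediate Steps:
s(E, y) = -4/9 + (y + (E + y)/(-160 + E))/(9*(-128 + E)) (s(E, y) = -4/9 + ((y + (y + E)/(E - 160))/(E - 128))/9 = -4/9 + ((y + (E + y)/(-160 + E))/(-128 + E))/9 = -4/9 + (y + (E + y)/(-160 + E))/(9*(-128 + E)))
s(219, -188) + k(185) = (-81920 - 159*(-188) - 4*219**2 + 1153*219 + 219*(-188))/(9*(20480 + 219**2 - 288*219)) + 185 = (-81920 + 29892 - 4*47961 + 252507 - 41172)/(9*(20480 + 47961 - 63072)) + 185 = (1/9)*(-81920 + 29892 - 191844 + 252507 - 41172)/5369 + 185 = (1/9)*(1/5369)*(-32537) + 185 = -32537/48321 + 185 = 8906848/48321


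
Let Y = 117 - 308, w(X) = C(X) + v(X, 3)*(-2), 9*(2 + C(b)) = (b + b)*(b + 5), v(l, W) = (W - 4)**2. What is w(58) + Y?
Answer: 617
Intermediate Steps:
v(l, W) = (-4 + W)**2
C(b) = -2 + 2*b*(5 + b)/9 (C(b) = -2 + ((b + b)*(b + 5))/9 = -2 + ((2*b)*(5 + b))/9 = -2 + (2*b*(5 + b))/9 = -2 + 2*b*(5 + b)/9)
w(X) = -4 + 2*X**2/9 + 10*X/9 (w(X) = (-2 + 2*X**2/9 + 10*X/9) + (-4 + 3)**2*(-2) = (-2 + 2*X**2/9 + 10*X/9) + (-1)**2*(-2) = (-2 + 2*X**2/9 + 10*X/9) + 1*(-2) = (-2 + 2*X**2/9 + 10*X/9) - 2 = -4 + 2*X**2/9 + 10*X/9)
Y = -191
w(58) + Y = (-4 + (2/9)*58**2 + (10/9)*58) - 191 = (-4 + (2/9)*3364 + 580/9) - 191 = (-4 + 6728/9 + 580/9) - 191 = 808 - 191 = 617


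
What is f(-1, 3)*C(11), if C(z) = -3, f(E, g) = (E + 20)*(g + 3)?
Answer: -342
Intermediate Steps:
f(E, g) = (3 + g)*(20 + E) (f(E, g) = (20 + E)*(3 + g) = (3 + g)*(20 + E))
f(-1, 3)*C(11) = (60 + 3*(-1) + 20*3 - 1*3)*(-3) = (60 - 3 + 60 - 3)*(-3) = 114*(-3) = -342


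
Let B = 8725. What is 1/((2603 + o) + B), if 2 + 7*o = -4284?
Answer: 7/75010 ≈ 9.3321e-5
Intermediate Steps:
o = -4286/7 (o = -2/7 + (⅐)*(-4284) = -2/7 - 612 = -4286/7 ≈ -612.29)
1/((2603 + o) + B) = 1/((2603 - 4286/7) + 8725) = 1/(13935/7 + 8725) = 1/(75010/7) = 7/75010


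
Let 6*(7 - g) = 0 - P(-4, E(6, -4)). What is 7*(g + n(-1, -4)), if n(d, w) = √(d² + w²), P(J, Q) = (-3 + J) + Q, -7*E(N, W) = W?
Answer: 83/2 + 7*√17 ≈ 70.362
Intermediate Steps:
E(N, W) = -W/7
P(J, Q) = -3 + J + Q
g = 83/14 (g = 7 - (0 - (-3 - 4 - ⅐*(-4)))/6 = 7 - (0 - (-3 - 4 + 4/7))/6 = 7 - (0 - 1*(-45/7))/6 = 7 - (0 + 45/7)/6 = 7 - ⅙*45/7 = 7 - 15/14 = 83/14 ≈ 5.9286)
7*(g + n(-1, -4)) = 7*(83/14 + √((-1)² + (-4)²)) = 7*(83/14 + √(1 + 16)) = 7*(83/14 + √17) = 83/2 + 7*√17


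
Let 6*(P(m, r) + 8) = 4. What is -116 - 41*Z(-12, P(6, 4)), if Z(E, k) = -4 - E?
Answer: -444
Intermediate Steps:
P(m, r) = -22/3 (P(m, r) = -8 + (1/6)*4 = -8 + 2/3 = -22/3)
-116 - 41*Z(-12, P(6, 4)) = -116 - 41*(-4 - 1*(-12)) = -116 - 41*(-4 + 12) = -116 - 41*8 = -116 - 328 = -444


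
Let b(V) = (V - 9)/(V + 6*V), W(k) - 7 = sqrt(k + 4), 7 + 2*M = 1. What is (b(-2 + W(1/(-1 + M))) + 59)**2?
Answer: 245140992/70805 + 252072*sqrt(15)/70805 ≈ 3476.0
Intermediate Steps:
M = -3 (M = -7/2 + (1/2)*1 = -7/2 + 1/2 = -3)
W(k) = 7 + sqrt(4 + k) (W(k) = 7 + sqrt(k + 4) = 7 + sqrt(4 + k))
b(V) = (-9 + V)/(7*V) (b(V) = (-9 + V)/((7*V)) = (-9 + V)*(1/(7*V)) = (-9 + V)/(7*V))
(b(-2 + W(1/(-1 + M))) + 59)**2 = ((-9 + (-2 + (7 + sqrt(4 + 1/(-1 - 3)))))/(7*(-2 + (7 + sqrt(4 + 1/(-1 - 3))))) + 59)**2 = ((-9 + (-2 + (7 + sqrt(4 + 1/(-4)))))/(7*(-2 + (7 + sqrt(4 + 1/(-4))))) + 59)**2 = ((-9 + (-2 + (7 + sqrt(4 - 1/4))))/(7*(-2 + (7 + sqrt(4 - 1/4)))) + 59)**2 = ((-9 + (-2 + (7 + sqrt(15/4))))/(7*(-2 + (7 + sqrt(15/4)))) + 59)**2 = ((-9 + (-2 + (7 + sqrt(15)/2)))/(7*(-2 + (7 + sqrt(15)/2))) + 59)**2 = ((-9 + (5 + sqrt(15)/2))/(7*(5 + sqrt(15)/2)) + 59)**2 = ((-4 + sqrt(15)/2)/(7*(5 + sqrt(15)/2)) + 59)**2 = (59 + (-4 + sqrt(15)/2)/(7*(5 + sqrt(15)/2)))**2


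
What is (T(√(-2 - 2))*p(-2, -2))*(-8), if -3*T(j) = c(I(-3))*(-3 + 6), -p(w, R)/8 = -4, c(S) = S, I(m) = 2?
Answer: 512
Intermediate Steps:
p(w, R) = 32 (p(w, R) = -8*(-4) = 32)
T(j) = -2 (T(j) = -2*(-3 + 6)/3 = -2*3/3 = -⅓*6 = -2)
(T(√(-2 - 2))*p(-2, -2))*(-8) = -2*32*(-8) = -64*(-8) = 512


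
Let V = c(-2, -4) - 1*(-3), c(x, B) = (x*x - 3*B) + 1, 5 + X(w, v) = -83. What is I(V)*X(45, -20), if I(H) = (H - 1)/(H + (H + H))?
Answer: -418/15 ≈ -27.867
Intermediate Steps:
X(w, v) = -88 (X(w, v) = -5 - 83 = -88)
c(x, B) = 1 + x² - 3*B (c(x, B) = (x² - 3*B) + 1 = 1 + x² - 3*B)
V = 20 (V = (1 + (-2)² - 3*(-4)) - 1*(-3) = (1 + 4 + 12) + 3 = 17 + 3 = 20)
I(H) = (-1 + H)/(3*H) (I(H) = (-1 + H)/(H + 2*H) = (-1 + H)/((3*H)) = (-1 + H)*(1/(3*H)) = (-1 + H)/(3*H))
I(V)*X(45, -20) = ((⅓)*(-1 + 20)/20)*(-88) = ((⅓)*(1/20)*19)*(-88) = (19/60)*(-88) = -418/15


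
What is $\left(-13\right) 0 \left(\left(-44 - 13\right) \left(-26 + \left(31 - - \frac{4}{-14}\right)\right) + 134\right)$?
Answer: $0$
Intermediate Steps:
$\left(-13\right) 0 \left(\left(-44 - 13\right) \left(-26 + \left(31 - - \frac{4}{-14}\right)\right) + 134\right) = 0 \left(- 57 \left(-26 + \left(31 - \left(-4\right) \left(- \frac{1}{14}\right)\right)\right) + 134\right) = 0 \left(- 57 \left(-26 + \left(31 - \frac{2}{7}\right)\right) + 134\right) = 0 \left(- 57 \left(-26 + \frac{215}{7}\right) + 134\right) = 0 \left(\left(-57\right) \frac{33}{7} + 134\right) = 0 \left(- \frac{1881}{7} + 134\right) = 0 \left(- \frac{943}{7}\right) = 0$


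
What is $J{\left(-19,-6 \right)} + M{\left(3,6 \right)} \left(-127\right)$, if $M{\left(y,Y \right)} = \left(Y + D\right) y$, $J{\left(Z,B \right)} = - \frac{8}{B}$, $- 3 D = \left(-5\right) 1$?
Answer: $- \frac{8759}{3} \approx -2919.7$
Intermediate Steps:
$D = \frac{5}{3}$ ($D = - \frac{\left(-5\right) 1}{3} = \left(- \frac{1}{3}\right) \left(-5\right) = \frac{5}{3} \approx 1.6667$)
$M{\left(y,Y \right)} = y \left(\frac{5}{3} + Y\right)$ ($M{\left(y,Y \right)} = \left(Y + \frac{5}{3}\right) y = \left(\frac{5}{3} + Y\right) y = y \left(\frac{5}{3} + Y\right)$)
$J{\left(-19,-6 \right)} + M{\left(3,6 \right)} \left(-127\right) = - \frac{8}{-6} + \frac{1}{3} \cdot 3 \left(5 + 3 \cdot 6\right) \left(-127\right) = \left(-8\right) \left(- \frac{1}{6}\right) + \frac{1}{3} \cdot 3 \left(5 + 18\right) \left(-127\right) = \frac{4}{3} + \frac{1}{3} \cdot 3 \cdot 23 \left(-127\right) = \frac{4}{3} + 23 \left(-127\right) = \frac{4}{3} - 2921 = - \frac{8759}{3}$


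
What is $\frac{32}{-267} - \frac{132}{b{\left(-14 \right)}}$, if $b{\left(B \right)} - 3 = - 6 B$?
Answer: $- \frac{12676}{7743} \approx -1.6371$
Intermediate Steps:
$b{\left(B \right)} = 3 - 6 B$
$\frac{32}{-267} - \frac{132}{b{\left(-14 \right)}} = \frac{32}{-267} - \frac{132}{3 - -84} = 32 \left(- \frac{1}{267}\right) - \frac{132}{3 + 84} = - \frac{32}{267} - \frac{132}{87} = - \frac{32}{267} - \frac{44}{29} = - \frac{12676}{7743}$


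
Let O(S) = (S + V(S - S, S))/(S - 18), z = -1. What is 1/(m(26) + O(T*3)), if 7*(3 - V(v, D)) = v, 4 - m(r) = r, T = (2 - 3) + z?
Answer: -8/175 ≈ -0.045714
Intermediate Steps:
T = -2 (T = (2 - 3) - 1 = -1 - 1 = -2)
m(r) = 4 - r
V(v, D) = 3 - v/7
O(S) = (3 + S)/(-18 + S) (O(S) = (S + (3 - (S - S)/7))/(S - 18) = (S + (3 - 1/7*0))/(-18 + S) = (S + (3 + 0))/(-18 + S) = (S + 3)/(-18 + S) = (3 + S)/(-18 + S))
1/(m(26) + O(T*3)) = 1/((4 - 1*26) + (3 - 2*3)/(-18 - 2*3)) = 1/((4 - 26) + (3 - 6)/(-18 - 6)) = 1/(-22 - 3/(-24)) = 1/(-22 - 1/24*(-3)) = 1/(-22 + 1/8) = 1/(-175/8) = -8/175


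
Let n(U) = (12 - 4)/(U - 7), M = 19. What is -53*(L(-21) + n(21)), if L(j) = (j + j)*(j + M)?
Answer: -31376/7 ≈ -4482.3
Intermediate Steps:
L(j) = 2*j*(19 + j) (L(j) = (j + j)*(j + 19) = (2*j)*(19 + j) = 2*j*(19 + j))
n(U) = 8/(-7 + U)
-53*(L(-21) + n(21)) = -53*(2*(-21)*(19 - 21) + 8/(-7 + 21)) = -53*(2*(-21)*(-2) + 8/14) = -53*(84 + 8*(1/14)) = -53*(84 + 4/7) = -53*592/7 = -31376/7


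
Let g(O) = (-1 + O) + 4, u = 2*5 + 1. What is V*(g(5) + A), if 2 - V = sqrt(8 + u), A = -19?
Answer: -22 + 11*sqrt(19) ≈ 25.948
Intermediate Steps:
u = 11 (u = 10 + 1 = 11)
g(O) = 3 + O
V = 2 - sqrt(19) (V = 2 - sqrt(8 + 11) = 2 - sqrt(19) ≈ -2.3589)
V*(g(5) + A) = (2 - sqrt(19))*((3 + 5) - 19) = (2 - sqrt(19))*(8 - 19) = (2 - sqrt(19))*(-11) = -22 + 11*sqrt(19)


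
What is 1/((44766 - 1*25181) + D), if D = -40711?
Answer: -1/21126 ≈ -4.7335e-5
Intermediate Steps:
1/((44766 - 1*25181) + D) = 1/((44766 - 1*25181) - 40711) = 1/((44766 - 25181) - 40711) = 1/(19585 - 40711) = 1/(-21126) = -1/21126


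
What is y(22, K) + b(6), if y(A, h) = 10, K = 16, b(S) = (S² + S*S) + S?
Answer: 88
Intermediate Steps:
b(S) = S + 2*S² (b(S) = (S² + S²) + S = 2*S² + S = S + 2*S²)
y(22, K) + b(6) = 10 + 6*(1 + 2*6) = 10 + 6*(1 + 12) = 10 + 6*13 = 10 + 78 = 88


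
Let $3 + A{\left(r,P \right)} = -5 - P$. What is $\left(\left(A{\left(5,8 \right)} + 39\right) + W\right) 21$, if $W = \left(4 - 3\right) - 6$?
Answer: $378$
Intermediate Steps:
$A{\left(r,P \right)} = -8 - P$ ($A{\left(r,P \right)} = -3 - \left(5 + P\right) = -8 - P$)
$W = -5$ ($W = 1 - 6 = -5$)
$\left(\left(A{\left(5,8 \right)} + 39\right) + W\right) 21 = \left(\left(\left(-8 - 8\right) + 39\right) - 5\right) 21 = \left(\left(-16 + 39\right) - 5\right) 21 = \left(23 - 5\right) 21 = 18 \cdot 21 = 378$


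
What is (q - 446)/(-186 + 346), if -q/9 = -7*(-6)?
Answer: -103/20 ≈ -5.1500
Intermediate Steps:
q = -378 (q = -(-63)*(-6) = -9*42 = -378)
(q - 446)/(-186 + 346) = (-378 - 446)/(-186 + 346) = -824/160 = -824*1/160 = -103/20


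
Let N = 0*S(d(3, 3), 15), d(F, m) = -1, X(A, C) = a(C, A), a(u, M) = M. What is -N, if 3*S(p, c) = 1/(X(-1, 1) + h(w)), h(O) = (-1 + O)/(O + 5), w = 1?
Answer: 0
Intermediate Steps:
X(A, C) = A
h(O) = (-1 + O)/(5 + O)
S(p, c) = -⅓ (S(p, c) = 1/(3*(-1 + (-1 + 1)/(5 + 1))) = 1/(3*(-1 + 0/6)) = 1/(3*(-1 + (⅙)*0)) = 1/(3*(-1 + 0)) = (⅓)/(-1) = (⅓)*(-1) = -⅓)
N = 0 (N = 0*(-⅓) = 0)
-N = -1*0 = 0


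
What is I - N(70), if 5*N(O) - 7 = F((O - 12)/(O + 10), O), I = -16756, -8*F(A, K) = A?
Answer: -26811811/1600 ≈ -16757.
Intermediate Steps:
F(A, K) = -A/8
N(O) = 7/5 - (-12 + O)/(40*(10 + O)) (N(O) = 7/5 + (-(O - 12)/(8*(O + 10)))/5 = 7/5 + (-(-12 + O)/(8*(10 + O)))/5 = 7/5 - (-12 + O)/(40*(10 + O)))
I - N(70) = -16756 - 11*(52 + 5*70)/(40*(10 + 70)) = -16756 - 11*(52 + 350)/(40*80) = -16756 - 11*402/(40*80) = -16756 - 1*2211/1600 = -16756 - 2211/1600 = -26811811/1600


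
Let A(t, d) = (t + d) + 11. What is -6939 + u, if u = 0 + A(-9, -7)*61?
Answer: -7244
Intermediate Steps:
A(t, d) = 11 + d + t (A(t, d) = (d + t) + 11 = 11 + d + t)
u = -305 (u = 0 + (11 - 7 - 9)*61 = 0 - 5*61 = 0 - 305 = -305)
-6939 + u = -6939 - 305 = -7244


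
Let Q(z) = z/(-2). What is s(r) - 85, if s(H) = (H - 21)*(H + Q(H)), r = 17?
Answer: -119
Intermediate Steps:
Q(z) = -z/2 (Q(z) = z*(-½) = -z/2)
s(H) = H*(-21 + H)/2 (s(H) = (H - 21)*(H - H/2) = (-21 + H)*(H/2) = H*(-21 + H)/2)
s(r) - 85 = (½)*17*(-21 + 17) - 85 = (½)*17*(-4) - 85 = -34 - 85 = -119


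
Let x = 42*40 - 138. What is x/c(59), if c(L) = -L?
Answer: -1542/59 ≈ -26.136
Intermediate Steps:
x = 1542 (x = 1680 - 138 = 1542)
x/c(59) = 1542/((-1*59)) = 1542/(-59) = 1542*(-1/59) = -1542/59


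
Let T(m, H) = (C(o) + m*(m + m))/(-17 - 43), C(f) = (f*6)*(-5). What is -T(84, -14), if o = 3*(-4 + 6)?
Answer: 1161/5 ≈ 232.20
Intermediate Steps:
o = 6 (o = 3*2 = 6)
C(f) = -30*f (C(f) = (6*f)*(-5) = -30*f)
T(m, H) = 3 - m²/30 (T(m, H) = (-30*6 + m*(m + m))/(-17 - 43) = (-180 + m*(2*m))/(-60) = (-180 + 2*m²)*(-1/60) = 3 - m²/30)
-T(84, -14) = -(3 - 1/30*84²) = -(3 - 1/30*7056) = -(3 - 1176/5) = -1*(-1161/5) = 1161/5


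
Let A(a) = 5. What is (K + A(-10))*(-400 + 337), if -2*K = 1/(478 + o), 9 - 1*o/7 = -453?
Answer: -2338497/7424 ≈ -314.99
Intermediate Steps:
o = 3234 (o = 63 - 7*(-453) = 63 + 3171 = 3234)
K = -1/7424 (K = -1/(2*(478 + 3234)) = -½/3712 = -½*1/3712 = -1/7424 ≈ -0.00013470)
(K + A(-10))*(-400 + 337) = (-1/7424 + 5)*(-400 + 337) = (37119/7424)*(-63) = -2338497/7424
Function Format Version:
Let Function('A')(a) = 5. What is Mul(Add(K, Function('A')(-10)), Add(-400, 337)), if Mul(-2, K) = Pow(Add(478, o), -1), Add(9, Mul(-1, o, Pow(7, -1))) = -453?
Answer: Rational(-2338497, 7424) ≈ -314.99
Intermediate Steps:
o = 3234 (o = Add(63, Mul(-7, -453)) = Add(63, 3171) = 3234)
K = Rational(-1, 7424) (K = Mul(Rational(-1, 2), Pow(Add(478, 3234), -1)) = Mul(Rational(-1, 2), Pow(3712, -1)) = Mul(Rational(-1, 2), Rational(1, 3712)) = Rational(-1, 7424) ≈ -0.00013470)
Mul(Add(K, Function('A')(-10)), Add(-400, 337)) = Mul(Add(Rational(-1, 7424), 5), Add(-400, 337)) = Mul(Rational(37119, 7424), -63) = Rational(-2338497, 7424)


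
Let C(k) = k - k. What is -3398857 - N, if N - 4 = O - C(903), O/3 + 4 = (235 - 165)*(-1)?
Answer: -3398639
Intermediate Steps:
C(k) = 0
O = -222 (O = -12 + 3*((235 - 165)*(-1)) = -12 + 3*(70*(-1)) = -12 + 3*(-70) = -12 - 210 = -222)
N = -218 (N = 4 + (-222 - 1*0) = 4 + (-222 + 0) = 4 - 222 = -218)
-3398857 - N = -3398857 - 1*(-218) = -3398857 + 218 = -3398639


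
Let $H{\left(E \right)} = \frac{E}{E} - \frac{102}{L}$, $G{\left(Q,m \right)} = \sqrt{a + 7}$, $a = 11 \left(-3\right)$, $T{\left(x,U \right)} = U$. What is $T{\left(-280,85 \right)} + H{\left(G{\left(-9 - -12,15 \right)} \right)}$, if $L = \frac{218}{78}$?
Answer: $\frac{5396}{109} \approx 49.505$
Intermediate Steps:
$L = \frac{109}{39}$ ($L = 218 \cdot \frac{1}{78} = \frac{109}{39} \approx 2.7949$)
$a = -33$
$G{\left(Q,m \right)} = i \sqrt{26}$ ($G{\left(Q,m \right)} = \sqrt{-33 + 7} = \sqrt{-26} = i \sqrt{26}$)
$H{\left(E \right)} = - \frac{3869}{109}$ ($H{\left(E \right)} = \frac{E}{E} - \frac{102}{\frac{109}{39}} = 1 - \frac{3978}{109} = - \frac{3869}{109}$)
$T{\left(-280,85 \right)} + H{\left(G{\left(-9 - -12,15 \right)} \right)} = 85 - \frac{3869}{109} = \frac{5396}{109}$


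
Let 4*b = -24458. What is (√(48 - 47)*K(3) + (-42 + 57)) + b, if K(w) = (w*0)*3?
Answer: -12199/2 ≈ -6099.5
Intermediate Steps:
b = -12229/2 (b = (¼)*(-24458) = -12229/2 ≈ -6114.5)
K(w) = 0 (K(w) = 0*3 = 0)
(√(48 - 47)*K(3) + (-42 + 57)) + b = (√(48 - 47)*0 + (-42 + 57)) - 12229/2 = (√1*0 + 15) - 12229/2 = (1*0 + 15) - 12229/2 = (0 + 15) - 12229/2 = 15 - 12229/2 = -12199/2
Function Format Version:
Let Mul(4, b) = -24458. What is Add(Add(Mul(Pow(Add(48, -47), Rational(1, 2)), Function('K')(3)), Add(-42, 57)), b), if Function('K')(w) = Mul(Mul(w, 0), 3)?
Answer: Rational(-12199, 2) ≈ -6099.5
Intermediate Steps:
b = Rational(-12229, 2) (b = Mul(Rational(1, 4), -24458) = Rational(-12229, 2) ≈ -6114.5)
Function('K')(w) = 0 (Function('K')(w) = Mul(0, 3) = 0)
Add(Add(Mul(Pow(Add(48, -47), Rational(1, 2)), Function('K')(3)), Add(-42, 57)), b) = Add(Add(Mul(Pow(Add(48, -47), Rational(1, 2)), 0), Add(-42, 57)), Rational(-12229, 2)) = Add(Add(Mul(Pow(1, Rational(1, 2)), 0), 15), Rational(-12229, 2)) = Add(Add(Mul(1, 0), 15), Rational(-12229, 2)) = Add(Add(0, 15), Rational(-12229, 2)) = Add(15, Rational(-12229, 2)) = Rational(-12199, 2)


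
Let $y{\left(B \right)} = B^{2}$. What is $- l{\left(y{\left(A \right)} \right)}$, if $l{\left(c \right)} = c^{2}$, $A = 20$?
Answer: $-160000$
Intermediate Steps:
$- l{\left(y{\left(A \right)} \right)} = - \left(20^{2}\right)^{2} = - 400^{2} = \left(-1\right) 160000 = -160000$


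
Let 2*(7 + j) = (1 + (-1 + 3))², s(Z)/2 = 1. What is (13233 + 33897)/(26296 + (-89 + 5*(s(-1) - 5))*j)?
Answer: 7855/4426 ≈ 1.7747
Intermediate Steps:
s(Z) = 2 (s(Z) = 2*1 = 2)
j = -5/2 (j = -7 + (1 + (-1 + 3))²/2 = -7 + (1 + 2)²/2 = -7 + (½)*3² = -7 + (½)*9 = -7 + 9/2 = -5/2 ≈ -2.5000)
(13233 + 33897)/(26296 + (-89 + 5*(s(-1) - 5))*j) = (13233 + 33897)/(26296 + (-89 + 5*(2 - 5))*(-5/2)) = 47130/(26296 + (-89 + 5*(-3))*(-5/2)) = 47130/(26296 + (-89 - 15)*(-5/2)) = 47130/(26296 - 104*(-5/2)) = 47130/(26296 + 260) = 47130/26556 = 47130*(1/26556) = 7855/4426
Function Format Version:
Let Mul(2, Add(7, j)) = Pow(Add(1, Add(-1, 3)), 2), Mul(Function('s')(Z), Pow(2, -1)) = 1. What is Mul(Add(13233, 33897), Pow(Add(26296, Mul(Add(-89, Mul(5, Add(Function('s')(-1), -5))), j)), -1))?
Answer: Rational(7855, 4426) ≈ 1.7747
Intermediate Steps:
Function('s')(Z) = 2 (Function('s')(Z) = Mul(2, 1) = 2)
j = Rational(-5, 2) (j = Add(-7, Mul(Rational(1, 2), Pow(Add(1, Add(-1, 3)), 2))) = Add(-7, Mul(Rational(1, 2), Pow(Add(1, 2), 2))) = Add(-7, Mul(Rational(1, 2), Pow(3, 2))) = Add(-7, Mul(Rational(1, 2), 9)) = Add(-7, Rational(9, 2)) = Rational(-5, 2) ≈ -2.5000)
Mul(Add(13233, 33897), Pow(Add(26296, Mul(Add(-89, Mul(5, Add(Function('s')(-1), -5))), j)), -1)) = Mul(Add(13233, 33897), Pow(Add(26296, Mul(Add(-89, Mul(5, Add(2, -5))), Rational(-5, 2))), -1)) = Mul(47130, Pow(Add(26296, Mul(Add(-89, Mul(5, -3)), Rational(-5, 2))), -1)) = Mul(47130, Pow(Add(26296, Mul(Add(-89, -15), Rational(-5, 2))), -1)) = Mul(47130, Pow(Add(26296, Mul(-104, Rational(-5, 2))), -1)) = Mul(47130, Pow(Add(26296, 260), -1)) = Mul(47130, Pow(26556, -1)) = Mul(47130, Rational(1, 26556)) = Rational(7855, 4426)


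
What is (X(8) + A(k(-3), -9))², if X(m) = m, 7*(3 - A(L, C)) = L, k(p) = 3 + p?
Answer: 121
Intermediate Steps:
A(L, C) = 3 - L/7
(X(8) + A(k(-3), -9))² = (8 + (3 - (3 - 3)/7))² = (8 + (3 - ⅐*0))² = (8 + (3 + 0))² = (8 + 3)² = 11² = 121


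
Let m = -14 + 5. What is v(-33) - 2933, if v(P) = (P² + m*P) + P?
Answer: -1580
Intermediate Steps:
m = -9
v(P) = P² - 8*P (v(P) = (P² - 9*P) + P = P² - 8*P)
v(-33) - 2933 = -33*(-8 - 33) - 2933 = -33*(-41) - 2933 = 1353 - 2933 = -1580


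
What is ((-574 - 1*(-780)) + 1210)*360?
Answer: 509760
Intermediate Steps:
((-574 - 1*(-780)) + 1210)*360 = ((-574 + 780) + 1210)*360 = (206 + 1210)*360 = 1416*360 = 509760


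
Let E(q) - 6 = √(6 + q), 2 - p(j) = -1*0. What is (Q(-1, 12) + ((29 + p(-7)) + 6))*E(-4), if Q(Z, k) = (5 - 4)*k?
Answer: 294 + 49*√2 ≈ 363.30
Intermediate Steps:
p(j) = 2 (p(j) = 2 - (-1)*0 = 2 - 1*0 = 2 + 0 = 2)
Q(Z, k) = k (Q(Z, k) = 1*k = k)
E(q) = 6 + √(6 + q)
(Q(-1, 12) + ((29 + p(-7)) + 6))*E(-4) = (12 + ((29 + 2) + 6))*(6 + √(6 - 4)) = (12 + (31 + 6))*(6 + √2) = (12 + 37)*(6 + √2) = 49*(6 + √2) = 294 + 49*√2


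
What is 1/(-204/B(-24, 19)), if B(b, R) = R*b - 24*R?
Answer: 76/17 ≈ 4.4706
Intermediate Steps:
B(b, R) = -24*R + R*b
1/(-204/B(-24, 19)) = 1/(-204*1/(19*(-24 - 24))) = 1/(-204/(19*(-48))) = 1/(-204/(-912)) = 1/(-204*(-1/912)) = 1/(17/76) = 76/17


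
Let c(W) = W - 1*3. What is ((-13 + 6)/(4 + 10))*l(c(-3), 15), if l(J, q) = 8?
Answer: -4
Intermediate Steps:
c(W) = -3 + W (c(W) = W - 3 = -3 + W)
((-13 + 6)/(4 + 10))*l(c(-3), 15) = ((-13 + 6)/(4 + 10))*8 = -7/14*8 = -7*1/14*8 = -½*8 = -4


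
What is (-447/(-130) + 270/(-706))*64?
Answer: 4487712/22945 ≈ 195.59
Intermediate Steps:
(-447/(-130) + 270/(-706))*64 = (-447*(-1/130) + 270*(-1/706))*64 = (447/130 - 135/353)*64 = (140241/45890)*64 = 4487712/22945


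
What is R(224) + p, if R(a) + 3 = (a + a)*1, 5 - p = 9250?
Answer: -8800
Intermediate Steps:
p = -9245 (p = 5 - 1*9250 = 5 - 9250 = -9245)
R(a) = -3 + 2*a (R(a) = -3 + (a + a)*1 = -3 + (2*a)*1 = -3 + 2*a)
R(224) + p = (-3 + 2*224) - 9245 = (-3 + 448) - 9245 = 445 - 9245 = -8800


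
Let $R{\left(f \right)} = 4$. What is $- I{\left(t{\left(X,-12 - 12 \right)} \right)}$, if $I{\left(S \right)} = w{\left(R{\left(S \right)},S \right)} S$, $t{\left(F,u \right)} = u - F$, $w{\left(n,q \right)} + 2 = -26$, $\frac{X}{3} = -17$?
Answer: $756$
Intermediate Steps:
$X = -51$ ($X = 3 \left(-17\right) = -51$)
$w{\left(n,q \right)} = -28$ ($w{\left(n,q \right)} = -2 - 26 = -28$)
$I{\left(S \right)} = - 28 S$
$- I{\left(t{\left(X,-12 - 12 \right)} \right)} = - \left(-28\right) \left(\left(-12 - 12\right) - -51\right) = - \left(-28\right) \left(-24 + 51\right) = - \left(-28\right) 27 = \left(-1\right) \left(-756\right) = 756$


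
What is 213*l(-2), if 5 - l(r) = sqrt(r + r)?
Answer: 1065 - 426*I ≈ 1065.0 - 426.0*I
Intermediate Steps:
l(r) = 5 - sqrt(2)*sqrt(r) (l(r) = 5 - sqrt(r + r) = 5 - sqrt(2*r) = 5 - sqrt(2)*sqrt(r))
213*l(-2) = 213*(5 - sqrt(2)*sqrt(-2)) = 213*(5 - sqrt(2)*I*sqrt(2)) = 213*(5 - 2*I) = 1065 - 426*I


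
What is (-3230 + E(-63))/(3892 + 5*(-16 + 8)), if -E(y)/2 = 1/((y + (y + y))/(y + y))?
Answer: -4847/5778 ≈ -0.83887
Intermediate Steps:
E(y) = -4/3 (E(y) = -2*(y + y)/(y + (y + y)) = -2*2*y/(y + 2*y) = -2/((3*y)*(1/(2*y))) = -2/3/2 = -2*⅔ = -4/3)
(-3230 + E(-63))/(3892 + 5*(-16 + 8)) = (-3230 - 4/3)/(3892 + 5*(-16 + 8)) = -9694/(3*(3892 + 5*(-8))) = -9694/(3*(3892 - 40)) = -9694/3/3852 = -9694/3*1/3852 = -4847/5778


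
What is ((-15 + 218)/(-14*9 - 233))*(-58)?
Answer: 11774/359 ≈ 32.797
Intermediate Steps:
((-15 + 218)/(-14*9 - 233))*(-58) = (203/(-126 - 233))*(-58) = (203/(-359))*(-58) = (203*(-1/359))*(-58) = -203/359*(-58) = 11774/359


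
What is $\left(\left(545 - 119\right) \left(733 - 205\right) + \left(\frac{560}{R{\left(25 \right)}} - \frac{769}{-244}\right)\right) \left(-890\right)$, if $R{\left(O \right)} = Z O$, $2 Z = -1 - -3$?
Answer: $- \frac{24425456637}{122} \approx -2.0021 \cdot 10^{8}$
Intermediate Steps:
$Z = 1$ ($Z = \frac{-1 - -3}{2} = \frac{-1 + 3}{2} = \frac{1}{2} \cdot 2 = 1$)
$R{\left(O \right)} = O$ ($R{\left(O \right)} = 1 O = O$)
$\left(\left(545 - 119\right) \left(733 - 205\right) + \left(\frac{560}{R{\left(25 \right)}} - \frac{769}{-244}\right)\right) \left(-890\right) = \left(\left(545 - 119\right) \left(733 - 205\right) + \left(\frac{560}{25} - \frac{769}{-244}\right)\right) \left(-890\right) = \left(426 \cdot 528 + \left(560 \cdot \frac{1}{25} - - \frac{769}{244}\right)\right) \left(-890\right) = \left(224928 + \left(\frac{112}{5} + \frac{769}{244}\right)\right) \left(-890\right) = \left(224928 + \frac{31173}{1220}\right) \left(-890\right) = \frac{274443333}{1220} \left(-890\right) = - \frac{24425456637}{122}$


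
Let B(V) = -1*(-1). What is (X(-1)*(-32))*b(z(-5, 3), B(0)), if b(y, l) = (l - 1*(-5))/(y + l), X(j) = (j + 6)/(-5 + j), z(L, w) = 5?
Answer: 80/3 ≈ 26.667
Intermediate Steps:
B(V) = 1
X(j) = (6 + j)/(-5 + j)
b(y, l) = (5 + l)/(l + y) (b(y, l) = (l + 5)/(l + y) = (5 + l)/(l + y))
(X(-1)*(-32))*b(z(-5, 3), B(0)) = (((6 - 1)/(-5 - 1))*(-32))*((5 + 1)/(1 + 5)) = ((5/(-6))*(-32))*(6/6) = (-⅙*5*(-32))*((⅙)*6) = -⅚*(-32)*1 = (80/3)*1 = 80/3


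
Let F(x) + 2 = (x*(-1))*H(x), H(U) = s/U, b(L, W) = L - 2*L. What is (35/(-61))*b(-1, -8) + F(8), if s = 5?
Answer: -462/61 ≈ -7.5738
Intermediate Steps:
b(L, W) = -L
H(U) = 5/U
F(x) = -7 (F(x) = -2 + (x*(-1))*(5/x) = -2 + (-x)*(5/x) = -2 - 5 = -7)
(35/(-61))*b(-1, -8) + F(8) = (35/(-61))*(-1*(-1)) - 7 = (35*(-1/61))*1 - 7 = -35/61*1 - 7 = -35/61 - 7 = -462/61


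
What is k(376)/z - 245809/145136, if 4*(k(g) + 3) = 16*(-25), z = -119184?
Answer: -114381058/67569879 ≈ -1.6928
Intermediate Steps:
k(g) = -103 (k(g) = -3 + (16*(-25))/4 = -3 + (1/4)*(-400) = -3 - 100 = -103)
k(376)/z - 245809/145136 = -103/(-119184) - 245809/145136 = -103*(-1/119184) - 245809*1/145136 = 103/119184 - 245809/145136 = -114381058/67569879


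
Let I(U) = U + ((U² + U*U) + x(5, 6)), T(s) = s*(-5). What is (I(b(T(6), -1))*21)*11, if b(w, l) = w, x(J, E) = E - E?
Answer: 408870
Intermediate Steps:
x(J, E) = 0
T(s) = -5*s
I(U) = U + 2*U² (I(U) = U + ((U² + U*U) + 0) = U + ((U² + U²) + 0) = U + (2*U² + 0) = U + 2*U²)
(I(b(T(6), -1))*21)*11 = (((-5*6)*(1 + 2*(-5*6)))*21)*11 = (-30*(1 + 2*(-30))*21)*11 = (-30*(1 - 60)*21)*11 = (-30*(-59)*21)*11 = (1770*21)*11 = 37170*11 = 408870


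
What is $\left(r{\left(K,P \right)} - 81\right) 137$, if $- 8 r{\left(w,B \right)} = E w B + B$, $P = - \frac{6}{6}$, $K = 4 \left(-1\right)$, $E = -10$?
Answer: $- \frac{83159}{8} \approx -10395.0$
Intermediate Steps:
$K = -4$
$P = -1$ ($P = \left(-6\right) \frac{1}{6} = -1$)
$r{\left(w,B \right)} = - \frac{B}{8} + \frac{5 B w}{4}$ ($r{\left(w,B \right)} = - \frac{- 10 w B + B}{8} = - \frac{- 10 B w + B}{8} = - \frac{B - 10 B w}{8} = - \frac{B}{8} + \frac{5 B w}{4}$)
$\left(r{\left(K,P \right)} - 81\right) 137 = \left(\frac{1}{8} \left(-1\right) \left(-1 + 10 \left(-4\right)\right) - 81\right) 137 = \left(\frac{1}{8} \left(-1\right) \left(-1 - 40\right) - 81\right) 137 = \left(\frac{1}{8} \left(-1\right) \left(-41\right) - 81\right) 137 = \left(\frac{41}{8} - 81\right) 137 = \left(- \frac{607}{8}\right) 137 = - \frac{83159}{8}$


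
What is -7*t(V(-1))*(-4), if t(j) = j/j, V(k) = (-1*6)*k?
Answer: 28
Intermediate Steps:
V(k) = -6*k
t(j) = 1
-7*t(V(-1))*(-4) = -7*1*(-4) = -7*(-4) = 28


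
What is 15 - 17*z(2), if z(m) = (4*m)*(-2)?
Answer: 287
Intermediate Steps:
z(m) = -8*m
15 - 17*z(2) = 15 - (-136)*2 = 15 - 17*(-16) = 15 + 272 = 287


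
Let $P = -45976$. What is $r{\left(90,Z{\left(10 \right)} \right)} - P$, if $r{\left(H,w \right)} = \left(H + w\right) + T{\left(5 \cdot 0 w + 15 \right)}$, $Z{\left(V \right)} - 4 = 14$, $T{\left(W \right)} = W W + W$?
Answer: $46324$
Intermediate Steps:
$T{\left(W \right)} = W + W^{2}$ ($T{\left(W \right)} = W^{2} + W = W + W^{2}$)
$Z{\left(V \right)} = 18$ ($Z{\left(V \right)} = 4 + 14 = 18$)
$r{\left(H,w \right)} = 240 + H + w$ ($r{\left(H,w \right)} = \left(H + w\right) + \left(5 \cdot 0 w + 15\right) \left(1 + \left(5 \cdot 0 w + 15\right)\right) = \left(H + w\right) + \left(0 w + 15\right) \left(1 + \left(0 w + 15\right)\right) = \left(H + w\right) + \left(0 + 15\right) \left(1 + \left(0 + 15\right)\right) = \left(H + w\right) + 15 \left(1 + 15\right) = \left(H + w\right) + 15 \cdot 16 = \left(H + w\right) + 240 = 240 + H + w$)
$r{\left(90,Z{\left(10 \right)} \right)} - P = \left(240 + 90 + 18\right) - -45976 = 348 + 45976 = 46324$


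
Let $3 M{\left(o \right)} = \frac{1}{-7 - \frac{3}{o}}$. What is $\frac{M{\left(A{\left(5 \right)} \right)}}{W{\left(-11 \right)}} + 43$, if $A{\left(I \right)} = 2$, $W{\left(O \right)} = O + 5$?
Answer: $\frac{6580}{153} \approx 43.007$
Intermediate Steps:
$W{\left(O \right)} = 5 + O$
$M{\left(o \right)} = \frac{1}{3 \left(-7 - \frac{3}{o}\right)}$
$\frac{M{\left(A{\left(5 \right)} \right)}}{W{\left(-11 \right)}} + 43 = \frac{\left(-1\right) 2 \frac{1}{9 + 21 \cdot 2}}{5 - 11} + 43 = \frac{\left(-1\right) 2 \frac{1}{9 + 42}}{-6} + 43 = - \frac{\left(-1\right) 2 \cdot \frac{1}{51}}{6} + 43 = \left(- \frac{1}{6}\right) \left(- \frac{2}{51}\right) + 43 = \frac{1}{153} + 43 = \frac{6580}{153}$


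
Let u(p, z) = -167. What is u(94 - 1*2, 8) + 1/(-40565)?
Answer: -6774356/40565 ≈ -167.00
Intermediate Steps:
u(94 - 1*2, 8) + 1/(-40565) = -167 + 1/(-40565) = -167 - 1/40565 = -6774356/40565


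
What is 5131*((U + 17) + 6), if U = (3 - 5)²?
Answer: 138537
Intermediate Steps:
U = 4 (U = (-2)² = 4)
5131*((U + 17) + 6) = 5131*((4 + 17) + 6) = 5131*(21 + 6) = 5131*27 = 138537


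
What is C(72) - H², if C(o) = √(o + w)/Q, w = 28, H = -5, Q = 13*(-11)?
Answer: -3585/143 ≈ -25.070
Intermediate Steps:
Q = -143
C(o) = -√(28 + o)/143 (C(o) = √(o + 28)/(-143) = √(28 + o)*(-1/143) = -√(28 + o)/143)
C(72) - H² = -√(28 + 72)/143 - 1*(-5)² = -√100/143 - 1*25 = -1/143*10 - 25 = -10/143 - 25 = -3585/143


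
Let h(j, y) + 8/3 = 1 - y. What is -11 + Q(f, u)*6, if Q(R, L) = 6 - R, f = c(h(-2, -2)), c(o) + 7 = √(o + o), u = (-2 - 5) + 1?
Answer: 67 - 2*√6 ≈ 62.101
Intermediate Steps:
h(j, y) = -5/3 - y (h(j, y) = -8/3 + (1 - y) = -5/3 - y)
u = -6 (u = -7 + 1 = -6)
c(o) = -7 + √2*√o (c(o) = -7 + √(o + o) = -7 + √(2*o) = -7 + √2*√o)
f = -7 + √6/3 (f = -7 + √2*√(-5/3 - 1*(-2)) = -7 + √2*√(-5/3 + 2) = -7 + √2*√(⅓) = -7 + √2*(√3/3) = -7 + √6/3 ≈ -6.1835)
-11 + Q(f, u)*6 = -11 + (6 - (-7 + √6/3))*6 = -11 + (6 + (7 - √6/3))*6 = -11 + (13 - √6/3)*6 = -11 + (78 - 2*√6) = 67 - 2*√6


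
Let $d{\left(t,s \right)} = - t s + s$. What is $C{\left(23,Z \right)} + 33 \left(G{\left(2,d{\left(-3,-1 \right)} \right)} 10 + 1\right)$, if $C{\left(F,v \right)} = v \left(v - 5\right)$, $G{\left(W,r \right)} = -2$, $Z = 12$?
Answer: $-543$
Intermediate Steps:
$d{\left(t,s \right)} = s - s t$ ($d{\left(t,s \right)} = - s t + s = s - s t$)
$C{\left(F,v \right)} = v \left(-5 + v\right)$
$C{\left(23,Z \right)} + 33 \left(G{\left(2,d{\left(-3,-1 \right)} \right)} 10 + 1\right) = 12 \left(-5 + 12\right) + 33 \left(\left(-2\right) 10 + 1\right) = 12 \cdot 7 + 33 \left(-20 + 1\right) = 84 + 33 \left(-19\right) = 84 - 627 = -543$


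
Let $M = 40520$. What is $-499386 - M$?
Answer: $-539906$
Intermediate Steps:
$-499386 - M = -499386 - 40520 = -539906$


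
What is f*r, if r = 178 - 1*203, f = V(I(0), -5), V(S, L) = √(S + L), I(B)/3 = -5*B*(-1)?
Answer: -25*I*√5 ≈ -55.902*I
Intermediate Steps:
I(B) = 15*B (I(B) = 3*(-5*B*(-1)) = 3*(5*B) = 15*B)
V(S, L) = √(L + S)
f = I*√5 (f = √(-5 + 15*0) = √(-5 + 0) = √(-5) = I*√5 ≈ 2.2361*I)
r = -25 (r = 178 - 203 = -25)
f*r = (I*√5)*(-25) = -25*I*√5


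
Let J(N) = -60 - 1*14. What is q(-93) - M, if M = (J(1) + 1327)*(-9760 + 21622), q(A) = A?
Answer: -14863179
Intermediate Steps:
J(N) = -74 (J(N) = -60 - 14 = -74)
M = 14863086 (M = (-74 + 1327)*(-9760 + 21622) = 1253*11862 = 14863086)
q(-93) - M = -93 - 1*14863086 = -93 - 14863086 = -14863179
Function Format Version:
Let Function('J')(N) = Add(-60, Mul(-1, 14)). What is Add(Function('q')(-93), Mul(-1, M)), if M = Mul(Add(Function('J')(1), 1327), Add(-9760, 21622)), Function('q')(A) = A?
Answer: -14863179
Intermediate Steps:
Function('J')(N) = -74 (Function('J')(N) = Add(-60, -14) = -74)
M = 14863086 (M = Mul(Add(-74, 1327), Add(-9760, 21622)) = Mul(1253, 11862) = 14863086)
Add(Function('q')(-93), Mul(-1, M)) = Add(-93, Mul(-1, 14863086)) = Add(-93, -14863086) = -14863179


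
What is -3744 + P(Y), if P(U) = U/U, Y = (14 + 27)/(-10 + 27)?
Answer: -3743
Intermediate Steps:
Y = 41/17 ≈ 2.4118
P(U) = 1
-3744 + P(Y) = -3744 + 1 = -3743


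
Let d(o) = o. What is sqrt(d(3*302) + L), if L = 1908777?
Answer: 3*sqrt(212187) ≈ 1381.9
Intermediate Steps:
sqrt(d(3*302) + L) = sqrt(3*302 + 1908777) = sqrt(906 + 1908777) = sqrt(1909683) = 3*sqrt(212187)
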